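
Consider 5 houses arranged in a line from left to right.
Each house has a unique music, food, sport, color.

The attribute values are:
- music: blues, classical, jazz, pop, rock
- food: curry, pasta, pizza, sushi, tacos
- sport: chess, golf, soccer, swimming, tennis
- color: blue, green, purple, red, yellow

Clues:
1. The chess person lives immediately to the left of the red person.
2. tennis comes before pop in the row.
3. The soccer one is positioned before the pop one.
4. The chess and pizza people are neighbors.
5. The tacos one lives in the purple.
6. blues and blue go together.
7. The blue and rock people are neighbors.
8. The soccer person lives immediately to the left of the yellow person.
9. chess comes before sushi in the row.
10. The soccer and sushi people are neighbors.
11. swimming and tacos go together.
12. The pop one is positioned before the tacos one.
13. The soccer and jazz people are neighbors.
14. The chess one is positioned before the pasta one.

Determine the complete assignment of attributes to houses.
Solution:

House | Music | Food | Sport | Color
------------------------------------
  1   | blues | curry | chess | blue
  2   | rock | pizza | soccer | red
  3   | jazz | sushi | tennis | yellow
  4   | pop | pasta | golf | green
  5   | classical | tacos | swimming | purple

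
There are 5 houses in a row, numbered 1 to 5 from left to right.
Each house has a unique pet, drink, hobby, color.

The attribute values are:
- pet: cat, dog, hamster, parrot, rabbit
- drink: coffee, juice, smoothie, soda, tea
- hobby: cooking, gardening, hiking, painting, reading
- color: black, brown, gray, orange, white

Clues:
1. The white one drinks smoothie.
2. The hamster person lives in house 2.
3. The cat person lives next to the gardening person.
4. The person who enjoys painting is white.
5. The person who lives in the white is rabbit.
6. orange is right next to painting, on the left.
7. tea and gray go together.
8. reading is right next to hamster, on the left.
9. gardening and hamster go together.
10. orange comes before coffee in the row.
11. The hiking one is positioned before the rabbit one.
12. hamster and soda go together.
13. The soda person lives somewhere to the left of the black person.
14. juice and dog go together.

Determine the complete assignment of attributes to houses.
Solution:

House | Pet | Drink | Hobby | Color
-----------------------------------
  1   | cat | tea | reading | gray
  2   | hamster | soda | gardening | brown
  3   | dog | juice | hiking | orange
  4   | rabbit | smoothie | painting | white
  5   | parrot | coffee | cooking | black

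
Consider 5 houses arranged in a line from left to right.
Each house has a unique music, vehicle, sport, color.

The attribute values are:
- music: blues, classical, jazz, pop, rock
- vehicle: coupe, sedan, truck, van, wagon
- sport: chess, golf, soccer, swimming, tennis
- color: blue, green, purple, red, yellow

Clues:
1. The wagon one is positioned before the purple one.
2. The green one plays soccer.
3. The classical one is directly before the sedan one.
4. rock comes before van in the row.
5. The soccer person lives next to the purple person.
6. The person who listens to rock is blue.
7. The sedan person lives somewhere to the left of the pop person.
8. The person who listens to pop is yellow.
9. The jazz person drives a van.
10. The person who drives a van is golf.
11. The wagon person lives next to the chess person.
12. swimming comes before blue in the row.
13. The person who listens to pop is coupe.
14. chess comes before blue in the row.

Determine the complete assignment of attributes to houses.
Solution:

House | Music | Vehicle | Sport | Color
---------------------------------------
  1   | classical | wagon | soccer | green
  2   | blues | sedan | chess | purple
  3   | pop | coupe | swimming | yellow
  4   | rock | truck | tennis | blue
  5   | jazz | van | golf | red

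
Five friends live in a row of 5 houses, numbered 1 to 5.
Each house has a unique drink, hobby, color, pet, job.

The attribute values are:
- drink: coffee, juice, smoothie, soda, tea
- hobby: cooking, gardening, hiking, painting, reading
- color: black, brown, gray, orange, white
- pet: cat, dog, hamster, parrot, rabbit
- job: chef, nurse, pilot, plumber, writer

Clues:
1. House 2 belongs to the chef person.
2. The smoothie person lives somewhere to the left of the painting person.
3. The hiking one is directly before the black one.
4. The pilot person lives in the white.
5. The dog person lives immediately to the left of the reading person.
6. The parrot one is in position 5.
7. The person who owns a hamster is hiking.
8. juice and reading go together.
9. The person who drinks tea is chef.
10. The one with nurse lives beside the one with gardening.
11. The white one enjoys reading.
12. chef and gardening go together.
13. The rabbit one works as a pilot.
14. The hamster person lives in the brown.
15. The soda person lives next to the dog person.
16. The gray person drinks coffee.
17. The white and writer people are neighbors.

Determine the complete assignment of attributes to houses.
Solution:

House | Drink | Hobby | Color | Pet | Job
-----------------------------------------
  1   | soda | hiking | brown | hamster | nurse
  2   | tea | gardening | black | dog | chef
  3   | juice | reading | white | rabbit | pilot
  4   | smoothie | cooking | orange | cat | writer
  5   | coffee | painting | gray | parrot | plumber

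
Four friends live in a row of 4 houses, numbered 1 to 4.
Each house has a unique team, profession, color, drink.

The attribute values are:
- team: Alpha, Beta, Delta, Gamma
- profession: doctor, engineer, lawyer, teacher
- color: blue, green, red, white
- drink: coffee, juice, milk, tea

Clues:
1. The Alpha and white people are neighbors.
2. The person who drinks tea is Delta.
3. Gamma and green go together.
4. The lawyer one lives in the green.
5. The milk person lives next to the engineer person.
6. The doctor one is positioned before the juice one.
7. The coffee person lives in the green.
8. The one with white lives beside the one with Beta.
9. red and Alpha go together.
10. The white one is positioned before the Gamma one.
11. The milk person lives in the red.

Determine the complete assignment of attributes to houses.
Solution:

House | Team | Profession | Color | Drink
-----------------------------------------
  1   | Alpha | doctor | red | milk
  2   | Delta | engineer | white | tea
  3   | Beta | teacher | blue | juice
  4   | Gamma | lawyer | green | coffee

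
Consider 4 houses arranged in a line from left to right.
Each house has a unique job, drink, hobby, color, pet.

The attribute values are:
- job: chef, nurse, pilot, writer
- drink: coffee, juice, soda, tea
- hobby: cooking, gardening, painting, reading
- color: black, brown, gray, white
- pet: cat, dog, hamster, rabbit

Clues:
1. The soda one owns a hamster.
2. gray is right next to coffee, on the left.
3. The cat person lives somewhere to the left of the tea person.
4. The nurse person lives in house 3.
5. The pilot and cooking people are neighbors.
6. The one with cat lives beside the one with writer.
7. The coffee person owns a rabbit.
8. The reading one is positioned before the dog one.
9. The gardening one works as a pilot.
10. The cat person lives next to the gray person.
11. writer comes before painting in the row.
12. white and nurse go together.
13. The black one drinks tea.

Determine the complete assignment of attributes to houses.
Solution:

House | Job | Drink | Hobby | Color | Pet
-----------------------------------------
  1   | pilot | juice | gardening | brown | cat
  2   | writer | soda | cooking | gray | hamster
  3   | nurse | coffee | reading | white | rabbit
  4   | chef | tea | painting | black | dog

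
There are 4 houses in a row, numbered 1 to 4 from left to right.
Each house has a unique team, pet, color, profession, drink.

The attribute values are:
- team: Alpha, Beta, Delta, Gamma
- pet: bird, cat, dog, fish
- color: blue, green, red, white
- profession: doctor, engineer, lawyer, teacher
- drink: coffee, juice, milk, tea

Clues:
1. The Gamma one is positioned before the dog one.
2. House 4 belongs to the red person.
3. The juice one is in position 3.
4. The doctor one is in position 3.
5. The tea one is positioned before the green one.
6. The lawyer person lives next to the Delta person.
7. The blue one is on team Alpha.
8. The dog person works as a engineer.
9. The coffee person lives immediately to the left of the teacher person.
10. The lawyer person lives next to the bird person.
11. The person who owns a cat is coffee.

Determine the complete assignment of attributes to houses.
Solution:

House | Team | Pet | Color | Profession | Drink
-----------------------------------------------
  1   | Alpha | cat | blue | lawyer | coffee
  2   | Delta | bird | white | teacher | tea
  3   | Gamma | fish | green | doctor | juice
  4   | Beta | dog | red | engineer | milk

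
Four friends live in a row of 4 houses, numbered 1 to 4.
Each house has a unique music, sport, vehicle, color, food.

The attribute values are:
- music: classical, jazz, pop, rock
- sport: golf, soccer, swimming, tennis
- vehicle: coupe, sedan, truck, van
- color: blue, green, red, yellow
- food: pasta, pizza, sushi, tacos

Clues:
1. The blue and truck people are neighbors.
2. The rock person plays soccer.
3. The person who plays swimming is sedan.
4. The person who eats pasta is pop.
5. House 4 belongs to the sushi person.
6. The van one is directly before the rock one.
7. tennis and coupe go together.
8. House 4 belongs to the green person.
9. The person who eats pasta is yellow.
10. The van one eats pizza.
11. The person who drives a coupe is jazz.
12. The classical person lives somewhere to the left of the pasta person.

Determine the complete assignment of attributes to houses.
Solution:

House | Music | Sport | Vehicle | Color | Food
----------------------------------------------
  1   | classical | golf | van | blue | pizza
  2   | rock | soccer | truck | red | tacos
  3   | pop | swimming | sedan | yellow | pasta
  4   | jazz | tennis | coupe | green | sushi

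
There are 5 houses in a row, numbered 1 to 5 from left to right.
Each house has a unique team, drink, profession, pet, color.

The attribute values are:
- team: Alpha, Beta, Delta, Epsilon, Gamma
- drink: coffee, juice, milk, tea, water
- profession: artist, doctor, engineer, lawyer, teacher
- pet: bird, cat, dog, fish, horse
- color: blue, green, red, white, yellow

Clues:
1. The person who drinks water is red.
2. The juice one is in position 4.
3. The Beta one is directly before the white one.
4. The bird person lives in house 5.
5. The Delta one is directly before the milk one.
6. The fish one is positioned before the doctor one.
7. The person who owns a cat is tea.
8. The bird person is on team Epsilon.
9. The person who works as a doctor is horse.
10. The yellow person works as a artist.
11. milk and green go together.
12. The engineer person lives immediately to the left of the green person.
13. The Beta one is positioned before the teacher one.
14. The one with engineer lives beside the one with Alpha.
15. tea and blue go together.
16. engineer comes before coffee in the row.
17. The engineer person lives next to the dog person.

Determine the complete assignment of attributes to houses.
Solution:

House | Team | Drink | Profession | Pet | Color
-----------------------------------------------
  1   | Delta | tea | engineer | cat | blue
  2   | Alpha | milk | lawyer | dog | green
  3   | Beta | coffee | artist | fish | yellow
  4   | Gamma | juice | doctor | horse | white
  5   | Epsilon | water | teacher | bird | red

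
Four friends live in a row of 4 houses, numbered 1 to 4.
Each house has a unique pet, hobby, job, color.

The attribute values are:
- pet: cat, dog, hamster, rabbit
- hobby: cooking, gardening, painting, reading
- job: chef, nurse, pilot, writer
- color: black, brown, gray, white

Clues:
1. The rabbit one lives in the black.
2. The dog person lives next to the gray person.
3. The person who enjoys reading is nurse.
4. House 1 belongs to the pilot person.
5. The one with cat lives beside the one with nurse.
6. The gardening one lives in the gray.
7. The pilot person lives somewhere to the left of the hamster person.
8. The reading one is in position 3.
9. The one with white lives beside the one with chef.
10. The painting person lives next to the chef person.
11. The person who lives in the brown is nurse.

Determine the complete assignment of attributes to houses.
Solution:

House | Pet | Hobby | Job | Color
---------------------------------
  1   | dog | painting | pilot | white
  2   | cat | gardening | chef | gray
  3   | hamster | reading | nurse | brown
  4   | rabbit | cooking | writer | black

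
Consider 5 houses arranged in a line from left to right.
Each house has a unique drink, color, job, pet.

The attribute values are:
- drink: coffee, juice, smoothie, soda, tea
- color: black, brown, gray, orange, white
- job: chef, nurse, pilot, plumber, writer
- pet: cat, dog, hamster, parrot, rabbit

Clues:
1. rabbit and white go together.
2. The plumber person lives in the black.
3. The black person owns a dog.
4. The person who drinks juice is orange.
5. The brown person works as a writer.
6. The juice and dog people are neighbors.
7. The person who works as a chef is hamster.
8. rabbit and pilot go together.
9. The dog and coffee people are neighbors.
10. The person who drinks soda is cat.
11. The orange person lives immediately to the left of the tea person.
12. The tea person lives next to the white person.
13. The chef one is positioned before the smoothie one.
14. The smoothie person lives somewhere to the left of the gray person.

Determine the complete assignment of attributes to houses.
Solution:

House | Drink | Color | Job | Pet
---------------------------------
  1   | juice | orange | chef | hamster
  2   | tea | black | plumber | dog
  3   | coffee | white | pilot | rabbit
  4   | smoothie | brown | writer | parrot
  5   | soda | gray | nurse | cat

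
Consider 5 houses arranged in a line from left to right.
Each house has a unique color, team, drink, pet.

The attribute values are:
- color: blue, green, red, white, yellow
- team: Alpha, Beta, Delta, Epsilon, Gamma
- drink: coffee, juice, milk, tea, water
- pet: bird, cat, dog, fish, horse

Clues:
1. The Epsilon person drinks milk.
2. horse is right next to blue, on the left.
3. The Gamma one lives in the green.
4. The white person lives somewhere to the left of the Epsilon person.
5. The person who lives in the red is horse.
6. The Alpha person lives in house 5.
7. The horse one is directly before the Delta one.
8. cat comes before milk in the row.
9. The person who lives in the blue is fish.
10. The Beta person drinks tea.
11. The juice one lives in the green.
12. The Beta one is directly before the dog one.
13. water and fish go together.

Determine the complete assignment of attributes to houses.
Solution:

House | Color | Team | Drink | Pet
----------------------------------
  1   | white | Beta | tea | cat
  2   | green | Gamma | juice | dog
  3   | red | Epsilon | milk | horse
  4   | blue | Delta | water | fish
  5   | yellow | Alpha | coffee | bird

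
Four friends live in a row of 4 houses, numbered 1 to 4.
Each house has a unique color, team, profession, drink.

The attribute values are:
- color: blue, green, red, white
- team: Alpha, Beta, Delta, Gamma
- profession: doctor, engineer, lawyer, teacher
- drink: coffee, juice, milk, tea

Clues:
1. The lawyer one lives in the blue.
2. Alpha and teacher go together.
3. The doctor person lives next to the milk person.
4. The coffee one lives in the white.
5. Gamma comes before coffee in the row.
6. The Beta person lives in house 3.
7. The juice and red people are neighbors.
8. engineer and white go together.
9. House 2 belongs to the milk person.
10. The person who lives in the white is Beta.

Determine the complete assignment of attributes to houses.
Solution:

House | Color | Team | Profession | Drink
-----------------------------------------
  1   | green | Gamma | doctor | juice
  2   | red | Alpha | teacher | milk
  3   | white | Beta | engineer | coffee
  4   | blue | Delta | lawyer | tea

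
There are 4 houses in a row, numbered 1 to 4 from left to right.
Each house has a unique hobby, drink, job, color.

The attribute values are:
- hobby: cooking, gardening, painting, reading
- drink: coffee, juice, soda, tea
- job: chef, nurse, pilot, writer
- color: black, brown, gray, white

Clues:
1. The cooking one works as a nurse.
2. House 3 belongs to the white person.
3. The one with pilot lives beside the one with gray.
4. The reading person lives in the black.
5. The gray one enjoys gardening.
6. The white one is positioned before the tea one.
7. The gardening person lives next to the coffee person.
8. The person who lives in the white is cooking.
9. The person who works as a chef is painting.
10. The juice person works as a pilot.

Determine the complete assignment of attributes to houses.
Solution:

House | Hobby | Drink | Job | Color
-----------------------------------
  1   | reading | juice | pilot | black
  2   | gardening | soda | writer | gray
  3   | cooking | coffee | nurse | white
  4   | painting | tea | chef | brown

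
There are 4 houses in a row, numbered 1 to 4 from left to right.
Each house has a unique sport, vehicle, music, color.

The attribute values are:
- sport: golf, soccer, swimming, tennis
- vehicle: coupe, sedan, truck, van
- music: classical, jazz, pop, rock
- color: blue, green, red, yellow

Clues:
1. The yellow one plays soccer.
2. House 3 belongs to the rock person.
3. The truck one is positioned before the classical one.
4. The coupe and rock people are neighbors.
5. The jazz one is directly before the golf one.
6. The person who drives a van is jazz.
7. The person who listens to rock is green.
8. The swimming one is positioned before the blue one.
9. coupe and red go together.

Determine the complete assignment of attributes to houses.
Solution:

House | Sport | Vehicle | Music | Color
---------------------------------------
  1   | soccer | van | jazz | yellow
  2   | golf | coupe | pop | red
  3   | swimming | truck | rock | green
  4   | tennis | sedan | classical | blue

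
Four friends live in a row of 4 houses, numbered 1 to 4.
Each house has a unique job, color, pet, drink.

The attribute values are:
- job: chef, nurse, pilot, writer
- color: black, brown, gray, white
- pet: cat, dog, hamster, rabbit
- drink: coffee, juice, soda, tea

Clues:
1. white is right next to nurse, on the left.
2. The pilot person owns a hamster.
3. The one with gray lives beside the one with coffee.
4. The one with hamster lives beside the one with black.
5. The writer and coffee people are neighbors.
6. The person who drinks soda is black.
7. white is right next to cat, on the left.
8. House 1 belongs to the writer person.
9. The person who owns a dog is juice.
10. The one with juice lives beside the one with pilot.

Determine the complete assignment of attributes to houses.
Solution:

House | Job | Color | Pet | Drink
---------------------------------
  1   | writer | gray | dog | juice
  2   | pilot | white | hamster | coffee
  3   | nurse | black | cat | soda
  4   | chef | brown | rabbit | tea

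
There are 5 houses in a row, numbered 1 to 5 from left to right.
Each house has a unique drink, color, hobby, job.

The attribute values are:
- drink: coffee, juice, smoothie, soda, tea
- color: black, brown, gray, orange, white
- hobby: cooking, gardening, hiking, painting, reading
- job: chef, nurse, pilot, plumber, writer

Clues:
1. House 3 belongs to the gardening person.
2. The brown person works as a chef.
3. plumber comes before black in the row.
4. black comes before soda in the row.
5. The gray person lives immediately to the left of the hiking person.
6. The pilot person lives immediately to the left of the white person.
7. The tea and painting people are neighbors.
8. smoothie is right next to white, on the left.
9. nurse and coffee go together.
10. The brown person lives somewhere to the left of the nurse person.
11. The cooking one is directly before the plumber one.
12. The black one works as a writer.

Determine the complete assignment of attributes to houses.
Solution:

House | Drink | Color | Hobby | Job
-----------------------------------
  1   | smoothie | gray | cooking | pilot
  2   | juice | white | hiking | plumber
  3   | tea | black | gardening | writer
  4   | soda | brown | painting | chef
  5   | coffee | orange | reading | nurse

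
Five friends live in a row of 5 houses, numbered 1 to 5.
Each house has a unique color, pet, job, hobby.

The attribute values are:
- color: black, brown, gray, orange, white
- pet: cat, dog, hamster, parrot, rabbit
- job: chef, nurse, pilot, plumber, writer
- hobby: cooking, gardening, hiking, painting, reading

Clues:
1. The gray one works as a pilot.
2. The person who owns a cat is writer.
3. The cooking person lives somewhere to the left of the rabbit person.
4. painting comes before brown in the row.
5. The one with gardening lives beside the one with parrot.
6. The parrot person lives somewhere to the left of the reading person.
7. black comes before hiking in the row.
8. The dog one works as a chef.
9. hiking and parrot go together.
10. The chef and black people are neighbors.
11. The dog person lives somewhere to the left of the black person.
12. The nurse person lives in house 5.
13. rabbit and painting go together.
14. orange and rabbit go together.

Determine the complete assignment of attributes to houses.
Solution:

House | Color | Pet | Job | Hobby
---------------------------------
  1   | white | dog | chef | cooking
  2   | black | cat | writer | gardening
  3   | gray | parrot | pilot | hiking
  4   | orange | rabbit | plumber | painting
  5   | brown | hamster | nurse | reading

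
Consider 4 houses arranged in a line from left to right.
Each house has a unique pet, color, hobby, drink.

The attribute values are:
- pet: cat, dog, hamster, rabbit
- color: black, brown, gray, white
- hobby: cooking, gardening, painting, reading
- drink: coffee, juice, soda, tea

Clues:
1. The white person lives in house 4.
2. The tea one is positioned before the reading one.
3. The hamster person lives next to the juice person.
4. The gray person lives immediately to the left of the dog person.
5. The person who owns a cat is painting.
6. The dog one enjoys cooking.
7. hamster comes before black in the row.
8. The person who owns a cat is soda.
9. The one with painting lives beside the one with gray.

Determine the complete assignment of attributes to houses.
Solution:

House | Pet | Color | Hobby | Drink
-----------------------------------
  1   | cat | brown | painting | soda
  2   | hamster | gray | gardening | tea
  3   | dog | black | cooking | juice
  4   | rabbit | white | reading | coffee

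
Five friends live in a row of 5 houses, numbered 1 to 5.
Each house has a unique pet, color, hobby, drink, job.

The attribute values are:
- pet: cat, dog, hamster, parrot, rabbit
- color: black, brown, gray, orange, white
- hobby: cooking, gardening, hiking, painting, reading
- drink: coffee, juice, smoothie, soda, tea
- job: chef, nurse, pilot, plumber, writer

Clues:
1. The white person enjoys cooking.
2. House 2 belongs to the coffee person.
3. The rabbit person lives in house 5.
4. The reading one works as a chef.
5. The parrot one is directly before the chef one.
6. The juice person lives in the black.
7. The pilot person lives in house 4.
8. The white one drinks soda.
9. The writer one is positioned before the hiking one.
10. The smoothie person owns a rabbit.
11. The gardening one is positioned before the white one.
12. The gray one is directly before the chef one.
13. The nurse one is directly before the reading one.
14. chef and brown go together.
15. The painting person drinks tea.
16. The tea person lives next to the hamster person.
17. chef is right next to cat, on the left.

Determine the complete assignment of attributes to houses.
Solution:

House | Pet | Color | Hobby | Drink | Job
-----------------------------------------
  1   | parrot | gray | painting | tea | nurse
  2   | hamster | brown | reading | coffee | chef
  3   | cat | black | gardening | juice | writer
  4   | dog | white | cooking | soda | pilot
  5   | rabbit | orange | hiking | smoothie | plumber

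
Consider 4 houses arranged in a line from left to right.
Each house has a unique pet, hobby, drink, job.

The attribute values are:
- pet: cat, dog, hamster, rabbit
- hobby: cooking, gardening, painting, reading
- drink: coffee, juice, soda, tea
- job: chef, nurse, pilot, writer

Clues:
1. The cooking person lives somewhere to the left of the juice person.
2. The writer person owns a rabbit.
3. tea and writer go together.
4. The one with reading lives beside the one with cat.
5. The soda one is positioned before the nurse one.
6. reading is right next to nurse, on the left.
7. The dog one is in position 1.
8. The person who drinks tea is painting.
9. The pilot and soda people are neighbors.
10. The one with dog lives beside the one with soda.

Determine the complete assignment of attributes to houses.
Solution:

House | Pet | Hobby | Drink | Job
---------------------------------
  1   | dog | cooking | coffee | pilot
  2   | hamster | reading | soda | chef
  3   | cat | gardening | juice | nurse
  4   | rabbit | painting | tea | writer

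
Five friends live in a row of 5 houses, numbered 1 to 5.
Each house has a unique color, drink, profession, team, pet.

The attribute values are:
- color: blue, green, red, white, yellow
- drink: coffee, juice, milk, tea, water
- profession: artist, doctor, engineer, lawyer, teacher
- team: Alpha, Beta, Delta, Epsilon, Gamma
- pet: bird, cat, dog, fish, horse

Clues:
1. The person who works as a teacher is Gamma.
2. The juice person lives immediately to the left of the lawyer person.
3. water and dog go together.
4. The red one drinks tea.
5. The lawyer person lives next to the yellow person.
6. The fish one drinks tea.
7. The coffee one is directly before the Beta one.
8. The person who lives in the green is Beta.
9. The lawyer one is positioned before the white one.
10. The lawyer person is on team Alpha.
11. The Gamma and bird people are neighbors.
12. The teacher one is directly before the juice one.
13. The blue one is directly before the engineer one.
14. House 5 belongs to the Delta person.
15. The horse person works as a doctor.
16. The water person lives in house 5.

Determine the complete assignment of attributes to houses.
Solution:

House | Color | Drink | Profession | Team | Pet
-----------------------------------------------
  1   | blue | coffee | teacher | Gamma | cat
  2   | green | juice | engineer | Beta | bird
  3   | red | tea | lawyer | Alpha | fish
  4   | yellow | milk | doctor | Epsilon | horse
  5   | white | water | artist | Delta | dog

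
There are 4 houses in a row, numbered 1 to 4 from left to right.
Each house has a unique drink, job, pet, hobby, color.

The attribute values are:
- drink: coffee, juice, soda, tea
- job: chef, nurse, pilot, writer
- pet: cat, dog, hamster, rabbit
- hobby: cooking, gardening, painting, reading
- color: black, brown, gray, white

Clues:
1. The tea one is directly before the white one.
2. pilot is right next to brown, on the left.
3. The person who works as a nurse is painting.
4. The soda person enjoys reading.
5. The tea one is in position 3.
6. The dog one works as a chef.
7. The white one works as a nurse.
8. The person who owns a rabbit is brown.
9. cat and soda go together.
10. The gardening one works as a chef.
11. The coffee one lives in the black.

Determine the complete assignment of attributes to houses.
Solution:

House | Drink | Job | Pet | Hobby | Color
-----------------------------------------
  1   | coffee | chef | dog | gardening | black
  2   | soda | pilot | cat | reading | gray
  3   | tea | writer | rabbit | cooking | brown
  4   | juice | nurse | hamster | painting | white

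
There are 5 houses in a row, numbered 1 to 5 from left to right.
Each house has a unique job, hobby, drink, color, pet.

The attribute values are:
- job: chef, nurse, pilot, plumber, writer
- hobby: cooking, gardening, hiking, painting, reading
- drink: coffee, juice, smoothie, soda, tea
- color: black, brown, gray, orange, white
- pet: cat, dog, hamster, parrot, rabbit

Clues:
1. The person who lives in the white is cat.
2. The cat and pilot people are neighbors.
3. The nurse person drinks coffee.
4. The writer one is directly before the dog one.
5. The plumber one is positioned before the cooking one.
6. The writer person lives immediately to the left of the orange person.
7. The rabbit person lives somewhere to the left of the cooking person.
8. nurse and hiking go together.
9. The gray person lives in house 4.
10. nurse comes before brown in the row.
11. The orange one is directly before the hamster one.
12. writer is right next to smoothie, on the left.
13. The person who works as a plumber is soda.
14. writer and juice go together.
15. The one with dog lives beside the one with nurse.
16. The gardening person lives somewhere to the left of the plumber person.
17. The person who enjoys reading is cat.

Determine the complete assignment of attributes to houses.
Solution:

House | Job | Hobby | Drink | Color | Pet
-----------------------------------------
  1   | writer | reading | juice | white | cat
  2   | pilot | gardening | smoothie | orange | dog
  3   | nurse | hiking | coffee | black | hamster
  4   | plumber | painting | soda | gray | rabbit
  5   | chef | cooking | tea | brown | parrot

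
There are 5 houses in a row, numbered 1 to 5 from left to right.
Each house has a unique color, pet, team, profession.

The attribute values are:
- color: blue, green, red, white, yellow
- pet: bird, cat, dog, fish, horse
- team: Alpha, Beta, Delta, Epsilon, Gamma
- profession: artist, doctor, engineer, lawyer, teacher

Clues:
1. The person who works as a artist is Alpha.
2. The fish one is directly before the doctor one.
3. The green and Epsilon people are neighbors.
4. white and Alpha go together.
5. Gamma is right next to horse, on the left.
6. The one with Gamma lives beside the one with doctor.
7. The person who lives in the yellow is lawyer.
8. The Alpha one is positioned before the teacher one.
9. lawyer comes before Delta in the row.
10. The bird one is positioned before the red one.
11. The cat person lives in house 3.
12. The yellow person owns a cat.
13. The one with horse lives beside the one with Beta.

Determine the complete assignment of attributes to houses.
Solution:

House | Color | Pet | Team | Profession
---------------------------------------
  1   | green | fish | Gamma | engineer
  2   | blue | horse | Epsilon | doctor
  3   | yellow | cat | Beta | lawyer
  4   | white | bird | Alpha | artist
  5   | red | dog | Delta | teacher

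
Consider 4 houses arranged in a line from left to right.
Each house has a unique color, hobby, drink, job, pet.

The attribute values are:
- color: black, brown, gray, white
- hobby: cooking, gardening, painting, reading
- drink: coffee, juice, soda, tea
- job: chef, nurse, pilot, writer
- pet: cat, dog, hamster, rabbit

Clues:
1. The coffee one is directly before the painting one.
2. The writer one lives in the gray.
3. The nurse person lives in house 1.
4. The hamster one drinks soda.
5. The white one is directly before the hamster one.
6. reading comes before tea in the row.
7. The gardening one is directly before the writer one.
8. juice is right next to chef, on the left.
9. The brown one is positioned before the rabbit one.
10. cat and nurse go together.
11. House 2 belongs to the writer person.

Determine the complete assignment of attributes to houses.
Solution:

House | Color | Hobby | Drink | Job | Pet
-----------------------------------------
  1   | white | gardening | coffee | nurse | cat
  2   | gray | painting | soda | writer | hamster
  3   | brown | reading | juice | pilot | dog
  4   | black | cooking | tea | chef | rabbit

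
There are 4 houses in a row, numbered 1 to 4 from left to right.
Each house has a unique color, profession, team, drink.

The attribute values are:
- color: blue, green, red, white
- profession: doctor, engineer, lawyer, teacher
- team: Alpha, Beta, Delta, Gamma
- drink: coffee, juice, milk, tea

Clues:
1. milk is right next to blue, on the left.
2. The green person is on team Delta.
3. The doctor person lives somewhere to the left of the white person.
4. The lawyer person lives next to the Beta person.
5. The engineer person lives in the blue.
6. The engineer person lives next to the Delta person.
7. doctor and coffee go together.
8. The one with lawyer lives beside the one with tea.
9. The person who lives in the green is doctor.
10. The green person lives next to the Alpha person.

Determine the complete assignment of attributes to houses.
Solution:

House | Color | Profession | Team | Drink
-----------------------------------------
  1   | red | lawyer | Gamma | milk
  2   | blue | engineer | Beta | tea
  3   | green | doctor | Delta | coffee
  4   | white | teacher | Alpha | juice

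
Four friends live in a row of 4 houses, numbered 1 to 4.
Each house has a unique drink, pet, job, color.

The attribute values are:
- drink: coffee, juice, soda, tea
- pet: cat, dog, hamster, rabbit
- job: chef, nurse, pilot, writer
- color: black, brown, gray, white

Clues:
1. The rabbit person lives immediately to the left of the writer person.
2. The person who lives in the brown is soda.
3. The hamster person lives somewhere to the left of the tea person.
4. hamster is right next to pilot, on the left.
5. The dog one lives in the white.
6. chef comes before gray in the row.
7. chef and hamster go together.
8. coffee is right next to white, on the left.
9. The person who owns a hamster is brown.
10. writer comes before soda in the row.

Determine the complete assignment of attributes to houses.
Solution:

House | Drink | Pet | Job | Color
---------------------------------
  1   | coffee | rabbit | nurse | black
  2   | juice | dog | writer | white
  3   | soda | hamster | chef | brown
  4   | tea | cat | pilot | gray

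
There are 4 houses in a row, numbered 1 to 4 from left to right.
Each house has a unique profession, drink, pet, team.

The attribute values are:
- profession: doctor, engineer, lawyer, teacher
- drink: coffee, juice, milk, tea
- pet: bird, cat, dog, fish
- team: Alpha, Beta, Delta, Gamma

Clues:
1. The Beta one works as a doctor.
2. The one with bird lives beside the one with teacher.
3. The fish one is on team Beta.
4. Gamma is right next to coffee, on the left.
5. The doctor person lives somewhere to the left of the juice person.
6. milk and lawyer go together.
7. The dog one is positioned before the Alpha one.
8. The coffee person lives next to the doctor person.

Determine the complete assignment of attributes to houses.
Solution:

House | Profession | Drink | Pet | Team
---------------------------------------
  1   | lawyer | milk | bird | Gamma
  2   | teacher | coffee | dog | Delta
  3   | doctor | tea | fish | Beta
  4   | engineer | juice | cat | Alpha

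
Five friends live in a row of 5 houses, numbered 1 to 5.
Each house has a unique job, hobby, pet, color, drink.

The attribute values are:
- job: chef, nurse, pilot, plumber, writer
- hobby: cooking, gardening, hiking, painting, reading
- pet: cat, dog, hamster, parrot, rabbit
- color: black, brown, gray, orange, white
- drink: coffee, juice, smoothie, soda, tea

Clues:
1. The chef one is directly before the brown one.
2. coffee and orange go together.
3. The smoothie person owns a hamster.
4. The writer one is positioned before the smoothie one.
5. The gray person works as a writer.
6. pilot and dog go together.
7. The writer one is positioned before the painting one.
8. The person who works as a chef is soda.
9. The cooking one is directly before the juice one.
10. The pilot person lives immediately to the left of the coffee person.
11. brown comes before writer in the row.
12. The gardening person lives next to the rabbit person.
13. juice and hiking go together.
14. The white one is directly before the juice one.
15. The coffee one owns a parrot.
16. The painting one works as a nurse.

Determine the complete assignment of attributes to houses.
Solution:

House | Job | Hobby | Pet | Color | Drink
-----------------------------------------
  1   | chef | cooking | cat | white | soda
  2   | pilot | hiking | dog | brown | juice
  3   | plumber | gardening | parrot | orange | coffee
  4   | writer | reading | rabbit | gray | tea
  5   | nurse | painting | hamster | black | smoothie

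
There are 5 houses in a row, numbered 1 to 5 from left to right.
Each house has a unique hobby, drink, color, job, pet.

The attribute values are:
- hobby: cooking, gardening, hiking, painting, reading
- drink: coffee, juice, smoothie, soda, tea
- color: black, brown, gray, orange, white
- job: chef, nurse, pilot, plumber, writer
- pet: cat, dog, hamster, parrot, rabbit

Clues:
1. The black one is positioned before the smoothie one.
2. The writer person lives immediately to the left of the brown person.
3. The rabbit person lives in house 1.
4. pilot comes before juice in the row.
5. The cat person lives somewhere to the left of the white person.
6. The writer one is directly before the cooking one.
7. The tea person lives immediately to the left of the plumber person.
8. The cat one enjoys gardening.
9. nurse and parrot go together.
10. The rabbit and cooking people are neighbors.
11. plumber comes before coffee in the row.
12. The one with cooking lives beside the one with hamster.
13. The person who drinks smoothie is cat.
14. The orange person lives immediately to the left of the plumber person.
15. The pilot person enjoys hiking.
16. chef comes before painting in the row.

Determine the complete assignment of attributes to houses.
Solution:

House | Hobby | Drink | Color | Job | Pet
-----------------------------------------
  1   | reading | tea | orange | writer | rabbit
  2   | cooking | soda | brown | plumber | dog
  3   | hiking | coffee | black | pilot | hamster
  4   | gardening | smoothie | gray | chef | cat
  5   | painting | juice | white | nurse | parrot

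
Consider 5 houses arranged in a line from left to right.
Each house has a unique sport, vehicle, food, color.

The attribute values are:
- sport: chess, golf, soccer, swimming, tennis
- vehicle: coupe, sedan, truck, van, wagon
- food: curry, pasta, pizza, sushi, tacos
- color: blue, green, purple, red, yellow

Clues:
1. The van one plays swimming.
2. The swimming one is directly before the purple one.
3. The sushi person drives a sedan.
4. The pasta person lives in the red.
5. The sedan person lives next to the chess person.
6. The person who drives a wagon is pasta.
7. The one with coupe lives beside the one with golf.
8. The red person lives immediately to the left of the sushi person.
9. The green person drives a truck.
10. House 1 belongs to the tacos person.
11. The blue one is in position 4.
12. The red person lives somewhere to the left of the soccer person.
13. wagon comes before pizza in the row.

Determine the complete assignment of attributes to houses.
Solution:

House | Sport | Vehicle | Food | Color
--------------------------------------
  1   | swimming | van | tacos | yellow
  2   | tennis | coupe | curry | purple
  3   | golf | wagon | pasta | red
  4   | soccer | sedan | sushi | blue
  5   | chess | truck | pizza | green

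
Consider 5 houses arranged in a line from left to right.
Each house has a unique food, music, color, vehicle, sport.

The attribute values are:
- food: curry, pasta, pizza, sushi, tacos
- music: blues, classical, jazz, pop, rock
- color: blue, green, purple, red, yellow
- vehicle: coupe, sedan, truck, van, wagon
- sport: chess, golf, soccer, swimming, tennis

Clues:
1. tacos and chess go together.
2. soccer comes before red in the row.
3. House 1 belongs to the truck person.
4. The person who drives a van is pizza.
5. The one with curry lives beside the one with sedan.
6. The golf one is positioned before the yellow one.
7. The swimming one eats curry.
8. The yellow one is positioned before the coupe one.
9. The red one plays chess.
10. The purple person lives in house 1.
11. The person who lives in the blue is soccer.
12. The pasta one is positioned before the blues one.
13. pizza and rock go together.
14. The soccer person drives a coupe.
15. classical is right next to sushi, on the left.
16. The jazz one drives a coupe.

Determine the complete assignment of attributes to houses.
Solution:

House | Food | Music | Color | Vehicle | Sport
----------------------------------------------
  1   | curry | classical | purple | truck | swimming
  2   | sushi | pop | green | sedan | golf
  3   | pizza | rock | yellow | van | tennis
  4   | pasta | jazz | blue | coupe | soccer
  5   | tacos | blues | red | wagon | chess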